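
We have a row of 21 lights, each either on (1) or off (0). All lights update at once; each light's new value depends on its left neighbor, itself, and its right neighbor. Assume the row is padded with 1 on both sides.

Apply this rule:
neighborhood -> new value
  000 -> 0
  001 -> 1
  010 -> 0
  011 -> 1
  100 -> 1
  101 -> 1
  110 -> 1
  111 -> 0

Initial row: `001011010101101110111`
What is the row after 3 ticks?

110111101011111011100
011100110110001110111
110111111111011011100

110111111111011011100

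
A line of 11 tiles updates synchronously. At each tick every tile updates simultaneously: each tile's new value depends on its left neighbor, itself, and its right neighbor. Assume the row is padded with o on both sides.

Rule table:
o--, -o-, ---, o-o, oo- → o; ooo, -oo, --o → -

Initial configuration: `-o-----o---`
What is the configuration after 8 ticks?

oo-ooo---oo

tick 1: oooooo-ooo-
tick 2: -----oo--oo
tick 3: oooo--oo---
tick 4: ---oo--ooo-
tick 5: oo--oo---oo
tick 6: -oo--ooo---
tick 7: o-oo---ooo-
tick 8: oo-ooo---oo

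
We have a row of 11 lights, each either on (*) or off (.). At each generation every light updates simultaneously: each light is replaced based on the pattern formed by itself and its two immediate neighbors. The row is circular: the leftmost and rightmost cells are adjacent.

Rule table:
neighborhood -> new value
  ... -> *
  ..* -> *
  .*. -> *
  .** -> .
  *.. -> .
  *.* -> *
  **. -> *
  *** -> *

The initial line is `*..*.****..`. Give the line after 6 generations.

***.**.***.

generation 1: *.***.***.*
generation 2: **.***.***.
generation 3: .**.***.***
generation 4: *.**.***.**
generation 5: **.**.***.*
generation 6: ***.**.***.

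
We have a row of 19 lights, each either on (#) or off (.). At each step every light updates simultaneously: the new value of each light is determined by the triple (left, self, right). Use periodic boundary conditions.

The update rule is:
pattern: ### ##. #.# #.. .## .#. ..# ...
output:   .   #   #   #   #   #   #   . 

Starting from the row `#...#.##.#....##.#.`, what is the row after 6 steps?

#...##..##....##..#

step 1: ##.########..######
step 2: .###......####.....
step 3: ##.##....##..##....
step 4: ######..########..#
step 5: .....####......####
step 6: #...##..##....##..#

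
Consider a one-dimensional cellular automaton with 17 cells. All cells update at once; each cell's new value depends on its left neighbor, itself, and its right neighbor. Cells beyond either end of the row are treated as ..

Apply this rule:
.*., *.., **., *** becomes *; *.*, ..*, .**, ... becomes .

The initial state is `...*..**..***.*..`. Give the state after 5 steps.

.......**.**..*.*

...**..**..**.**.
....**..**..*..**
.....**..**.**..*
......**..*..**.*
.......**.**..*.*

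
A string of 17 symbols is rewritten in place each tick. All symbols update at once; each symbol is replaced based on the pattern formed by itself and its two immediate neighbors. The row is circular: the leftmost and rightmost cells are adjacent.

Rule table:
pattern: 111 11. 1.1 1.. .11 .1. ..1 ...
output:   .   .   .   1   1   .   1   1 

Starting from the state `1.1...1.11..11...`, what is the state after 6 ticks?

..1111...1..1...1

tick 1: ...111..1.111.111
tick 2: 1111..11..1...1..
tick 3: 1...111.11.111.11
tick 4: .1111...1..1...1.
tick 5: 11...111.11.111.1
tick 6: ..1111...1..1...1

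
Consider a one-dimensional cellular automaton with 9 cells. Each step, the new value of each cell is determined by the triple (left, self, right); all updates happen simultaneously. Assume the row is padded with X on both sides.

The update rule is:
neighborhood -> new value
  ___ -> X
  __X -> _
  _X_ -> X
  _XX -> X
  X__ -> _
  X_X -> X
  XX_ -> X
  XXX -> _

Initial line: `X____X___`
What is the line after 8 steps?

___XXX___

step 1: X_XX_X_X_
step 2: XXXXXXXXX
step 3: _________
step 4: _XXXXXXX_
step 5: XX_____XX
step 6: _X_XXX_X_
step 7: XXXX_XXXX
step 8: ___XXX___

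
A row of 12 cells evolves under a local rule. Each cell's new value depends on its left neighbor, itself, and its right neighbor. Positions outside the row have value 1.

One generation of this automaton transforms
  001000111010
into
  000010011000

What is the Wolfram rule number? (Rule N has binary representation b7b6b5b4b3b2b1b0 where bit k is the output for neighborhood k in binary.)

position 7: 111 → 1  (bit 7 = 1)
position 8: 110 → 1  (bit 6 = 1)
position 9: 101 → 0  (bit 5 = 0)
position 0: 100 → 0  (bit 4 = 0)
position 6: 011 → 0  (bit 3 = 0)
position 2: 010 → 0  (bit 2 = 0)
position 1: 001 → 0  (bit 1 = 0)
position 4: 000 → 1  (bit 0 = 1)
bits b7..b0 = 11000001 = 193

193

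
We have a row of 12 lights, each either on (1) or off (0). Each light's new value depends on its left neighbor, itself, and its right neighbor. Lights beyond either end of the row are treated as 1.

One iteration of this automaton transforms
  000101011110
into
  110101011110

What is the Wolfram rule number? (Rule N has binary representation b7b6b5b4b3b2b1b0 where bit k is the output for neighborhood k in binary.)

221

position 8: 111 → 1  (bit 7 = 1)
position 10: 110 → 1  (bit 6 = 1)
position 4: 101 → 0  (bit 5 = 0)
position 0: 100 → 1  (bit 4 = 1)
position 7: 011 → 1  (bit 3 = 1)
position 3: 010 → 1  (bit 2 = 1)
position 2: 001 → 0  (bit 1 = 0)
position 1: 000 → 1  (bit 0 = 1)
bits b7..b0 = 11011101 = 221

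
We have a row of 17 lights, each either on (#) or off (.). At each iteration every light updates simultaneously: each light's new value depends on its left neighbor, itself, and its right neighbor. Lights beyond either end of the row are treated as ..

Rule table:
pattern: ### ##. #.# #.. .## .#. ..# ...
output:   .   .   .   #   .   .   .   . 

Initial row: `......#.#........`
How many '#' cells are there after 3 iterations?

1

iteration 1: .........#.......
iteration 2: ..........#......
iteration 3: ...........#.....
count of #: 1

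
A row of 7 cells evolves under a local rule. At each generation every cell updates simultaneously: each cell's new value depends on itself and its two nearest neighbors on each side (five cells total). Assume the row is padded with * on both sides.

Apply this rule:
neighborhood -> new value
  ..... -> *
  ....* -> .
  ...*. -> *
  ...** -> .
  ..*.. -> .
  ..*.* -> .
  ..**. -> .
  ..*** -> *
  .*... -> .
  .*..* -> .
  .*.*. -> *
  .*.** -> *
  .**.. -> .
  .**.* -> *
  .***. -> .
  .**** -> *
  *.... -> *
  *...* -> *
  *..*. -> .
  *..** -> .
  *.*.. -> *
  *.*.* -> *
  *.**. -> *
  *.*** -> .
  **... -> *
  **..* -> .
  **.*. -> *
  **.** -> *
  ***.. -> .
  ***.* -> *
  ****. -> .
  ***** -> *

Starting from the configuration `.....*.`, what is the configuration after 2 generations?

***.*.*
*.****.

*.****.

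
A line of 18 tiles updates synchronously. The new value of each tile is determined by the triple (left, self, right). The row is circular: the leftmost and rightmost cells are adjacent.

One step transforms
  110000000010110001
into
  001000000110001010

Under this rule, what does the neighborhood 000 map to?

At position 3 the neighborhood is 000; the next row has 0 there.

0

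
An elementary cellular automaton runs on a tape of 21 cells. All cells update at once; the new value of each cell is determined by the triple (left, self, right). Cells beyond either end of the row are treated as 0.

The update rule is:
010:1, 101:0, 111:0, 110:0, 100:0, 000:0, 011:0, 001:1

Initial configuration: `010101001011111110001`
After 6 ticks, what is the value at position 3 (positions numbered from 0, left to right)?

1

tick 1: 110101011000000000011
tick 2: 000101000000000000100
tick 3: 001101000000000001100
tick 4: 010001000000000010000
tick 5: 110011000000000110000
tick 6: 000100000000001000000
position 3 holds 1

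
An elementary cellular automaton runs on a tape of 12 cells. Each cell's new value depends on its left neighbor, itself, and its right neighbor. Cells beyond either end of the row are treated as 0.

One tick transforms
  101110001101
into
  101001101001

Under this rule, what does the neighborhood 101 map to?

0

At position 1 the neighborhood is 101; the next row has 0 there.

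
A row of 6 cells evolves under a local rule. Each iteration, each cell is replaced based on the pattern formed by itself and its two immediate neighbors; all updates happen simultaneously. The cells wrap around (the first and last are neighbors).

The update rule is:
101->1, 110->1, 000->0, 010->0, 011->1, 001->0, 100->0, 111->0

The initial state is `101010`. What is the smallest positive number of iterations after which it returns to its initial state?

010101
101010

2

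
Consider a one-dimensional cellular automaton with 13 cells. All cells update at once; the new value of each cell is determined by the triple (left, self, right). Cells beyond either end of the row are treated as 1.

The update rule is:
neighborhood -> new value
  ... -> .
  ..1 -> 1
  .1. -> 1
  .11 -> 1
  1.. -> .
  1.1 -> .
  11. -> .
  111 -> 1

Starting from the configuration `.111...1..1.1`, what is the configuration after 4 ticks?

.11...11.11.1
.1...11..1..1
.1..11..11.11
.1.11..11..11

.1.11..11..11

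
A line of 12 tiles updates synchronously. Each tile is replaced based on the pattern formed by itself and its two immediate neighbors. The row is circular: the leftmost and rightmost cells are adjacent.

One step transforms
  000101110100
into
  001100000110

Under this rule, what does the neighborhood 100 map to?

1

At position 10 the neighborhood is 100; the next row has 1 there.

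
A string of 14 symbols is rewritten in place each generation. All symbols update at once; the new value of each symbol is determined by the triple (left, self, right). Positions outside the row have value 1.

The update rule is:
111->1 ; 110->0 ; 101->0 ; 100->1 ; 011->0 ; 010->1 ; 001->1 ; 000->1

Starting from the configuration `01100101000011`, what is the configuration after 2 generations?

11101000111000

00011101111101
11101000111000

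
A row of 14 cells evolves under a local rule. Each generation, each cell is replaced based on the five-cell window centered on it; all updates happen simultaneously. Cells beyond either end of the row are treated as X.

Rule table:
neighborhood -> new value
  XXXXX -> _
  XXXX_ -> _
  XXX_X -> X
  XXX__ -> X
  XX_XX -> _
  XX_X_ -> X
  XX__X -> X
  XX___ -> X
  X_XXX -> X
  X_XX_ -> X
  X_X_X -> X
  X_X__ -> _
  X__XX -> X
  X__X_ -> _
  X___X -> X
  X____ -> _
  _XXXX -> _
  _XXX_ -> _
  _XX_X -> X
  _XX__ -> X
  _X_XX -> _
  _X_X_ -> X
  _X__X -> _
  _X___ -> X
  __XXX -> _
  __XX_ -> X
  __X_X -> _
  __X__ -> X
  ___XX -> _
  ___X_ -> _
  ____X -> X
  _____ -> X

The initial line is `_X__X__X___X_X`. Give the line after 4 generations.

XX___XX_X_X___

X___X__XXX___X
XXX_X_X__XXX__
__XXXX__X__XXX
XX___XX_X_X___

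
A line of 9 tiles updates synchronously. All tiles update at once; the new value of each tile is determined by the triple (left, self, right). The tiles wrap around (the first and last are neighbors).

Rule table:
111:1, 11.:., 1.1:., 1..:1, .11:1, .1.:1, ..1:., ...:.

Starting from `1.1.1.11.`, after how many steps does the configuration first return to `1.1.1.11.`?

1.1.1.1..
1.1.1.11.

2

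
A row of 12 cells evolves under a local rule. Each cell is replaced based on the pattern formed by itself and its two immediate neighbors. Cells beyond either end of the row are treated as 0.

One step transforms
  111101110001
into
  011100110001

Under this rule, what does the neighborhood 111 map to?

At position 1 the neighborhood is 111; the next row has 1 there.

1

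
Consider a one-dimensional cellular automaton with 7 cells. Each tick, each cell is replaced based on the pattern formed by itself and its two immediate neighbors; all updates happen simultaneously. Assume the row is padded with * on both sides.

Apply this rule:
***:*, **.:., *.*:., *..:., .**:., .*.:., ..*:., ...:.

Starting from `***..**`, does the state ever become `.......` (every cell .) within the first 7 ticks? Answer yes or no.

**....*
*......
.......
all cells are . at tick 3

yes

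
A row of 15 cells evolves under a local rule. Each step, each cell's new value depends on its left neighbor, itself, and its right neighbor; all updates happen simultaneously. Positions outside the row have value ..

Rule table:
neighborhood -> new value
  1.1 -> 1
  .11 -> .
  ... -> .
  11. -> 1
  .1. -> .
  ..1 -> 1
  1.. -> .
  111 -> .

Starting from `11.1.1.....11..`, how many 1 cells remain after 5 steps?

3

.11.1.....1.1..
1.11.....1.1...
.1.1....1.1....
1.1....1.1.....
.1....1.1......
count of 1: 3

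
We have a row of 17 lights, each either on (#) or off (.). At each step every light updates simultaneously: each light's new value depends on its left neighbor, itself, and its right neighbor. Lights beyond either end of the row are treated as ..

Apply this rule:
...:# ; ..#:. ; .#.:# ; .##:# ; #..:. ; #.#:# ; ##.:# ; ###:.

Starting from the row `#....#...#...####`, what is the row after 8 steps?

#...#.##.#...#..#

#.##.#.#.#.#.#..#
##############..#
#............#..#
#.##########.#..#
###........###..#
#.#.######.#.#..#
#####....#####..#
#...#.##.#...#..#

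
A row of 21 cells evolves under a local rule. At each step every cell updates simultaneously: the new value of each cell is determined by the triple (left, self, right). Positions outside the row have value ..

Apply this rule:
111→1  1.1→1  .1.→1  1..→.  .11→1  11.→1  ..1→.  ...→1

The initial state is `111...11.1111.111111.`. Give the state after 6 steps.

11111111111111111111.

step 1: 111.1.11111111111111.
step 2: 11111111111111111111.
step 3: 11111111111111111111.  (fixed point — unchanged through step 6)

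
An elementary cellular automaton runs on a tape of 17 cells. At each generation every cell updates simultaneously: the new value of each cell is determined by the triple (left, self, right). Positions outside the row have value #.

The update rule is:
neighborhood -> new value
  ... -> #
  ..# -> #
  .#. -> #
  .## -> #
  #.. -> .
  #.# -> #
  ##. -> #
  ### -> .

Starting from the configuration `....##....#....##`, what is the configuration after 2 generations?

##...###..###..##

.#####.####.####.
##...###..###..##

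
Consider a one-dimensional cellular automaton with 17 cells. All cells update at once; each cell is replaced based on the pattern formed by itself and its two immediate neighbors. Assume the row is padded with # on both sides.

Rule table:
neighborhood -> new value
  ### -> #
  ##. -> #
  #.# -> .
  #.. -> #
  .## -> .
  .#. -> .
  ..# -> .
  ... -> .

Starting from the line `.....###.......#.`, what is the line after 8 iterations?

#.....###........
##.....###.......
###.....###......
####.....###.....
#####.....###....
######.....###...
#######.....###..
########.....###.

########.....###.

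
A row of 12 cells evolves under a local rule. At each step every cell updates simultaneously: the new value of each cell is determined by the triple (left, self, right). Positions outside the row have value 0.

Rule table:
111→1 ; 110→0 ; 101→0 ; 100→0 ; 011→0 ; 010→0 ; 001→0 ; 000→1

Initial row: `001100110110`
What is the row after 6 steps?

010000110000

step 1: 100000000000
step 2: 001111111111
step 3: 100111111110
step 4: 000011111100
step 5: 111001111001
step 6: 010000110000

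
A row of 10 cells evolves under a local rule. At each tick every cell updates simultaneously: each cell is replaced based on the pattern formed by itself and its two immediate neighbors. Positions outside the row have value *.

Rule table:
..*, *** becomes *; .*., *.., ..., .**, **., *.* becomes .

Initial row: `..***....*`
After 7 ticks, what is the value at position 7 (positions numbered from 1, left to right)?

.

.*.*....*.
.......*..
......*..*
.....*..*.
....*..*..
...*..*..*
..*..*..*.
position 7 holds .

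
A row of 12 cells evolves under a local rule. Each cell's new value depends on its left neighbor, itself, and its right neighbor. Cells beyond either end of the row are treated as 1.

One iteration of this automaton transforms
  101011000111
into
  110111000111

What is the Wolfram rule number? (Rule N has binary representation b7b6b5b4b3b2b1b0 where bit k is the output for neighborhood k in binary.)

position 10: 111 → 1  (bit 7 = 1)
position 0: 110 → 1  (bit 6 = 1)
position 1: 101 → 1  (bit 5 = 1)
position 6: 100 → 0  (bit 4 = 0)
position 4: 011 → 1  (bit 3 = 1)
position 2: 010 → 0  (bit 2 = 0)
position 8: 001 → 0  (bit 1 = 0)
position 7: 000 → 0  (bit 0 = 0)
bits b7..b0 = 11101000 = 232

232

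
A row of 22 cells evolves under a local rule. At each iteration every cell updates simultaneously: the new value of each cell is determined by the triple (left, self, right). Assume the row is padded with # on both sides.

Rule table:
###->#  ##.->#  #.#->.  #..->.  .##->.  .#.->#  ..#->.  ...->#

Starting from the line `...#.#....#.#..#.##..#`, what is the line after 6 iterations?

.#.#.#.##.#.#..#..#...
.#.#.#..#.#.#..#..#.#.
.#.#.#..#.#.#..#..#.#.  (fixed point — unchanged through iteration 6)

.#.#.#..#.#.#..#..#.#.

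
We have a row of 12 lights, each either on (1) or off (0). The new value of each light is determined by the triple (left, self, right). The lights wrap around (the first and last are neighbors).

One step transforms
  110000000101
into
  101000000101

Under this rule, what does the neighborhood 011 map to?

1

At position 11 the neighborhood is 011; the next row has 1 there.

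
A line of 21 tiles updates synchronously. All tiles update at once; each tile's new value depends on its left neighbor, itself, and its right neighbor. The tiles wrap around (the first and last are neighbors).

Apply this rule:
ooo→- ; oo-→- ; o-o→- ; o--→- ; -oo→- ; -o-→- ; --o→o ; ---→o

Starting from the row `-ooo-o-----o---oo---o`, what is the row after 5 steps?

-------oooo--oo---oo-
ooooooo-----o---oo---
--------oooo--oo---oo
-ooooooo-----o---oo--
o--------oooo--oo---o

o--------oooo--oo---o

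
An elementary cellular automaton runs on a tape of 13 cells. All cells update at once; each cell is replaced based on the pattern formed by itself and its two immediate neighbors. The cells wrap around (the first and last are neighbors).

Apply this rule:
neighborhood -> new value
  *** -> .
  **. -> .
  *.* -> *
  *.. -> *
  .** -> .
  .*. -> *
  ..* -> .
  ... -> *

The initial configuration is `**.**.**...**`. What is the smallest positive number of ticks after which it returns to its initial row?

26

..*..*..**...
*.**.**...***
.*..*..**....
.**.**...****
*..*..**.....
**.**...****.
..*..**.....*
*.**...****.*
.*..**.....*.
.**...****.**
*..**.....*..
**...****.**.
..**.....*..*
*...****.**.*
.**.....*..*.
...****.**.**
**.....*..*..
..****.**.**.
*.....*..*..*
.****.**.**..
.....*..*..**
****.**.**...
....*..*..**.
***.**.**...*
...*..*..**..
**.**.**...**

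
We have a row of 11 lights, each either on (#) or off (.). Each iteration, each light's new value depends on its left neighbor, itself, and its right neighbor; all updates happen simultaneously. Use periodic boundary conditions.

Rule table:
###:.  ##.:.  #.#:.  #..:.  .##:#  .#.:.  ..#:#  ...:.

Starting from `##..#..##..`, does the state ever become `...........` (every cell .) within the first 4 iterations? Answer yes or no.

no

iteration 1: #..#..##..#
iteration 2: ..#..##..##
iteration 3: .#..##..##.
iteration 4: #..##..##..
iteration 4 is #..##..##.., still not uniform .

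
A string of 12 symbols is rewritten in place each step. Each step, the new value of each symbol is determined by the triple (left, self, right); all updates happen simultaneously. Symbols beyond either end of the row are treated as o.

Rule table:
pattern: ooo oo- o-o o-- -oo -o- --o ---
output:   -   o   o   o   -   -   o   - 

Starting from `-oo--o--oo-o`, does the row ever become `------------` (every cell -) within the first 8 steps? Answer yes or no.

o-ooo-oo-oo-
oo--oo-oo-oo
-ooo-oo-oo--
o--oo-oo-ooo
ooo-oo-oo---
--oo-oo-oo-o
oo-oo-oo-oo-
-oo-oo-oo-oo
step 8 is -oo-oo-oo-oo, still not uniform -

no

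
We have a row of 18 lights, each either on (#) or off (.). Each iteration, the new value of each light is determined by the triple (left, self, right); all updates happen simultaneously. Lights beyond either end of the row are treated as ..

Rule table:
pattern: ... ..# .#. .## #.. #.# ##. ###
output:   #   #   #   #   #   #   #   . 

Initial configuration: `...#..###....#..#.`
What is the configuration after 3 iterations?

#######.##########

#######.##########
#.....###........#
#######.##########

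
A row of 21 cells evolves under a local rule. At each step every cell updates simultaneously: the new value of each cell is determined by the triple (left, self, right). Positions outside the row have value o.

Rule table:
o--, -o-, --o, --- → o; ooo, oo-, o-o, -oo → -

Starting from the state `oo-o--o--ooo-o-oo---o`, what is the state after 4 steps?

ooo------oooooooo----

step 1: ---oooooo----o---ooo-
step 2: ooo------oooooooo----
step 3: ---oooooo--------oooo
step 4: ooo------oooooooo----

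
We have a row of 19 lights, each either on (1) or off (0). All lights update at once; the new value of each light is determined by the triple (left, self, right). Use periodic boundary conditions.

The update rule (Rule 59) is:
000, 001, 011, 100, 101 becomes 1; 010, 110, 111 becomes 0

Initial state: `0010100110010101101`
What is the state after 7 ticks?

1101011101101011010
1010110011010110101
0101101110101101011
1011011001011010110
0110110110110101101
1101101101101011010
1011011011010110101

1011011011010110101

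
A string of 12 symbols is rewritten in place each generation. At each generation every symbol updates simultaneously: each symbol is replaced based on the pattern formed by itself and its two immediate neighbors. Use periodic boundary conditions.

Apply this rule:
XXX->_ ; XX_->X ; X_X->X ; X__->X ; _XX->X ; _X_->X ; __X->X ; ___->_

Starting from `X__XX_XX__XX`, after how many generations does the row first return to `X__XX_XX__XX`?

generation 1: XXXXXXXXXXX_
generation 2: X_________XX
generation 3: XX_______XX_
generation 4: XXX_____XXXX
generation 5: __XX___XX___
generation 6: _XXXX_XXXX__
generation 7: XX__XXX__XX_
generation 8: XXXXX_XXXXXX
generation 9: ____XXX_____
generation 10: ___XX_XX____
generation 11: __XXXXXXX___
generation 12: _XX_____XX__
generation 13: XXXX___XXXX_
generation 14: X__XX_XX__XX

14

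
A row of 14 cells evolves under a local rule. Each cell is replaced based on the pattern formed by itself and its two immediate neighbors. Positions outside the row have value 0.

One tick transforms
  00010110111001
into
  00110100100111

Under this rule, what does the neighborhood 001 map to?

At position 2 the neighborhood is 001; the next row has 1 there.

1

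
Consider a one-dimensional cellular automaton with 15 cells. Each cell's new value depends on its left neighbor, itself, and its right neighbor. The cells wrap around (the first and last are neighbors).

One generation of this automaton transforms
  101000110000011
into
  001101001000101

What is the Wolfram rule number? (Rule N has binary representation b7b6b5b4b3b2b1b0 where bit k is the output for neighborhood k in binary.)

150

position 14: 111 → 1  (bit 7 = 1)
position 0: 110 → 0  (bit 6 = 0)
position 1: 101 → 0  (bit 5 = 0)
position 3: 100 → 1  (bit 4 = 1)
position 6: 011 → 0  (bit 3 = 0)
position 2: 010 → 1  (bit 2 = 1)
position 5: 001 → 1  (bit 1 = 1)
position 4: 000 → 0  (bit 0 = 0)
bits b7..b0 = 10010110 = 150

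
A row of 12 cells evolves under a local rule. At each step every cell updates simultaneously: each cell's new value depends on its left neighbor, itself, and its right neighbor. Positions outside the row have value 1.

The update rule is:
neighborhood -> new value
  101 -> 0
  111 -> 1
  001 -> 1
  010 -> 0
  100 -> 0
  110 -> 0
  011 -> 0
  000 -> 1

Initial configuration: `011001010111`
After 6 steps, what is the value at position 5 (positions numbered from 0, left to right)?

1

000010000011
011100111101
001001011000
010010000011
000100111101
011001011000
position 5 holds 1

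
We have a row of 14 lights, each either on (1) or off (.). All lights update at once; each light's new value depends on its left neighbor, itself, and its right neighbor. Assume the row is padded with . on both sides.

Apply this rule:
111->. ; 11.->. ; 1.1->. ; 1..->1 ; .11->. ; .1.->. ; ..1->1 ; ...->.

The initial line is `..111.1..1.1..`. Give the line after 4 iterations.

..1......1....

iteration 1: .1.....11...1.
iteration 2: 1.1...1..1.1.1
iteration 3: ...1.1.11.....
iteration 4: ..1......1....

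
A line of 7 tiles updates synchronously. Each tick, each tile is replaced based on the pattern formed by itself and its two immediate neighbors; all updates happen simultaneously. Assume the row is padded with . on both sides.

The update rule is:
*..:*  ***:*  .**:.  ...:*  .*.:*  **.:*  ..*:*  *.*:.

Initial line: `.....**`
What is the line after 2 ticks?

*****.*
.****.*

.****.*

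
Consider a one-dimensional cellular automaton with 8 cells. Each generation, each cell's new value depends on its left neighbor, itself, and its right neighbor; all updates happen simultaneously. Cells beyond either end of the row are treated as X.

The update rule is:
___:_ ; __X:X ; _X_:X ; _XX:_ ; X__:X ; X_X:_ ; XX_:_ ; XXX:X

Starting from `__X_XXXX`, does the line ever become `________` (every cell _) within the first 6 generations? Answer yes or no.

no

XXX__XXX
XX_XX_XX
X______X
_X____X_
_XX__XX_
___XX___
generation 6 is ___XX___, still not uniform _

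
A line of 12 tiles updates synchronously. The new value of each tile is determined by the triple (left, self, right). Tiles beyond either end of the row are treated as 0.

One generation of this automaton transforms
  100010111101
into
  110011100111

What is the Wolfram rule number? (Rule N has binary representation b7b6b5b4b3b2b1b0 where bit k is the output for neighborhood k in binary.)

position 7: 111 → 0  (bit 7 = 0)
position 9: 110 → 1  (bit 6 = 1)
position 5: 101 → 1  (bit 5 = 1)
position 1: 100 → 1  (bit 4 = 1)
position 6: 011 → 1  (bit 3 = 1)
position 0: 010 → 1  (bit 2 = 1)
position 3: 001 → 0  (bit 1 = 0)
position 2: 000 → 0  (bit 0 = 0)
bits b7..b0 = 01111100 = 124

124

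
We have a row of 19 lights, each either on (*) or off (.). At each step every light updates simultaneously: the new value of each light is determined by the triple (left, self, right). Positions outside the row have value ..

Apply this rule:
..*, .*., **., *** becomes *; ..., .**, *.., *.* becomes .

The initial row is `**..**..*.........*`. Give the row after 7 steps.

.*.*.*.**........**
**.*.*..*.......*.*
.*.*.*.**......**.*
**.*.*..*.....*.*.*
.*.*.*.**....**.*.*
**.*.*..*...*.*.*.*
.*.*.*.**..**.*.*.*

.*.*.*.**..**.*.*.*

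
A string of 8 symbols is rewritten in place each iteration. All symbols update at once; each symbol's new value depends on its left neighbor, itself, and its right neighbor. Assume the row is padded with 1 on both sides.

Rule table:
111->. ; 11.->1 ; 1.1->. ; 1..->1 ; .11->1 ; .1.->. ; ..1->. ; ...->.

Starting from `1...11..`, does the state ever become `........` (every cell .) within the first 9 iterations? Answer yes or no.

no

11..111.
.11.1.1.
.11.....
.111....
.1.11...
...111..
1..1.11.
11...11.
.11..11.
iteration 9 is .11..11., still not uniform .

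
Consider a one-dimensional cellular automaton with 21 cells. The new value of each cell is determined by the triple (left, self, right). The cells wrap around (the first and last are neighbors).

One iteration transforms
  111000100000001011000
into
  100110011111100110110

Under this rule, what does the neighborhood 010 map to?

At position 6 the neighborhood is 010; the next row has 0 there.

0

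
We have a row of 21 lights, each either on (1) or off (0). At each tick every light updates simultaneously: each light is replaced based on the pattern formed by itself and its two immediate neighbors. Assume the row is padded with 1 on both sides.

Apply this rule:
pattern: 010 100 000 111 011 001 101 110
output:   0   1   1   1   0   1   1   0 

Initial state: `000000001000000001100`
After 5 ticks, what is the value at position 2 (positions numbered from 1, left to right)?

tick 1: 111111110111111110011
tick 2: 111111101011111101101
tick 3: 111111010101111010010
tick 4: 111110101010110101101
tick 5: 111101010101001010010
position 2 holds 1

1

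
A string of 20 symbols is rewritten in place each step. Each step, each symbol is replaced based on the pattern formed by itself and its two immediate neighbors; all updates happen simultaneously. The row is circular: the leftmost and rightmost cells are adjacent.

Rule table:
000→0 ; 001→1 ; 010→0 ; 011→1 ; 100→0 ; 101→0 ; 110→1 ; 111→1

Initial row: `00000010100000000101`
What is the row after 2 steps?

step 1: 00000100000000001000
step 2: 00001000000000010000

00001000000000010000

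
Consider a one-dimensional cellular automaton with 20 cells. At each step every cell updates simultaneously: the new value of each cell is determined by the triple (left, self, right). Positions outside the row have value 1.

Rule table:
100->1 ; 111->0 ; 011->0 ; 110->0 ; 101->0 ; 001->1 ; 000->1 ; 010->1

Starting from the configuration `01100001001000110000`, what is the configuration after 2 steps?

00011111111111001111
11100000000000110000

11100000000000110000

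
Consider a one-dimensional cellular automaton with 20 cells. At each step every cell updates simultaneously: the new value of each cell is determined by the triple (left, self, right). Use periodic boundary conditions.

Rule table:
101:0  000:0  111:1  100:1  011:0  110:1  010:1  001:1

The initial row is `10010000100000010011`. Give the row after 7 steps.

11111001110000111101
11111110111001011100
01111110011111001111
00111111101111110111
11011111100111110011
11001111111011111101
11110111111001111100

11110111111001111100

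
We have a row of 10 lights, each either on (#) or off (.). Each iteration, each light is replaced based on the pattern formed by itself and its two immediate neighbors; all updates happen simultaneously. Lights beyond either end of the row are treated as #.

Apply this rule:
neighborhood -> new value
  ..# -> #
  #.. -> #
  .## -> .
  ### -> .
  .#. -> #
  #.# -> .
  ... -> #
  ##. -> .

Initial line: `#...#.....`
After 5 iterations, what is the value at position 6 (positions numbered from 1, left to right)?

#

.#########
..........
##########
..........  (repeats iteration 2; period 2)
iteration 5: ##########
position 6 holds #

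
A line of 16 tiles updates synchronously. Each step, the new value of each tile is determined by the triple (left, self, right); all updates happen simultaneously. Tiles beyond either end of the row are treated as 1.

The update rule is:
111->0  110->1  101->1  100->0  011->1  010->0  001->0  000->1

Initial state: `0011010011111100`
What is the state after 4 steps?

0100100001111111

0011100010000100
0010101000110000
0001010010110110
0100100001111111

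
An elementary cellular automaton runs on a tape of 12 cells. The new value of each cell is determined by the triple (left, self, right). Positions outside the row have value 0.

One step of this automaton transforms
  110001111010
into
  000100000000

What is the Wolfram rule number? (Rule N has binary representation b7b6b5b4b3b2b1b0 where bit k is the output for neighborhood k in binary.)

position 6: 111 → 0  (bit 7 = 0)
position 1: 110 → 0  (bit 6 = 0)
position 9: 101 → 0  (bit 5 = 0)
position 2: 100 → 0  (bit 4 = 0)
position 0: 011 → 0  (bit 3 = 0)
position 10: 010 → 0  (bit 2 = 0)
position 4: 001 → 0  (bit 1 = 0)
position 3: 000 → 1  (bit 0 = 1)
bits b7..b0 = 00000001 = 1

1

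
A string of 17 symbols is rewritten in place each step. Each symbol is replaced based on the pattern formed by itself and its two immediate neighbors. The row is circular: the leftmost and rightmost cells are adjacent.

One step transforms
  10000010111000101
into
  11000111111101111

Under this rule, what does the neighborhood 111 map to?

1

At position 9 the neighborhood is 111; the next row has 1 there.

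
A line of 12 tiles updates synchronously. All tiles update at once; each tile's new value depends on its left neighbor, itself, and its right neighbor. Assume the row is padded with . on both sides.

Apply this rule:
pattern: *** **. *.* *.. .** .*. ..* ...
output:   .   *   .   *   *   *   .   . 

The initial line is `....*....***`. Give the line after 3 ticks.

....**...*.*
....***..*.*
....*.**.*.*

....*.**.*.*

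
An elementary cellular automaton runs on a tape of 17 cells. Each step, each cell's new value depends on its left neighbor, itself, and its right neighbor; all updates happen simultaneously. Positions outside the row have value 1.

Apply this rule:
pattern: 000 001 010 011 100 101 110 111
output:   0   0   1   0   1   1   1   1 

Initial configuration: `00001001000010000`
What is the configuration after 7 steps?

11111110001101100

step 1: 10001101100011000
step 2: 11000110110001100
step 3: 11100011011000110
step 4: 11110001101100011
step 5: 11111000110110001
step 6: 11111100011011000
step 7: 11111110001101100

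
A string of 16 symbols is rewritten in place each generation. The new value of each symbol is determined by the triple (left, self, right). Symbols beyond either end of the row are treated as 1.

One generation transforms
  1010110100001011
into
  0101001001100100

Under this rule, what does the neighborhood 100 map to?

0

At position 8 the neighborhood is 100; the next row has 0 there.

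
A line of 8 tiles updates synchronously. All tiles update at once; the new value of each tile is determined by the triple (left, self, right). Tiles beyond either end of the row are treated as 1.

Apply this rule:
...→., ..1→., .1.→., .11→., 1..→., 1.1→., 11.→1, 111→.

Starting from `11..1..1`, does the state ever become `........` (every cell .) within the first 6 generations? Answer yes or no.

generation 1: .1......
generation 2: ........
all cells are . at generation 2

yes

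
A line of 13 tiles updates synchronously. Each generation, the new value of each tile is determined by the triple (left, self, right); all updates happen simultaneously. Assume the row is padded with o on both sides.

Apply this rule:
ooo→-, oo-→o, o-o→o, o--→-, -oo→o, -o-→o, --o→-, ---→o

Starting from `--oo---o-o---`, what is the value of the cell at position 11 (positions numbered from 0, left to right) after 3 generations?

generation 1: --oo-o-ooo-o-
generation 2: --oooooo-oooo
generation 3: --o----ooo---
position 11 holds -

-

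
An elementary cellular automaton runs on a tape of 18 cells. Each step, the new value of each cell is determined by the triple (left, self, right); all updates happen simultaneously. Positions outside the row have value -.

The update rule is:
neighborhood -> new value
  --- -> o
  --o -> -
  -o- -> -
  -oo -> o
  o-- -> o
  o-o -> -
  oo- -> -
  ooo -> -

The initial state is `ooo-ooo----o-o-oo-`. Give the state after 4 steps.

----ooo----oo-o---

o---o--ooo-----o-o
-oo--o-o--oooo----
-o-o----o-o---oooo
----ooo----oo-o---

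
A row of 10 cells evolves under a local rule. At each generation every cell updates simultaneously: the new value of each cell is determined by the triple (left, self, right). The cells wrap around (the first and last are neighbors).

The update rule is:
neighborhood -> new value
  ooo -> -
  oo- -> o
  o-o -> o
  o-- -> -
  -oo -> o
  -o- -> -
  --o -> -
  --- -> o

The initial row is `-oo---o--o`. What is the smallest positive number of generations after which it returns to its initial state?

generation 1: ooo-o-----
generation 2: o-oo--ooo-
generation 3: -ooo--o-oo
generation 4: oo-o---ooo
generation 5: -oo--o-o--
generation 6: -oo---o--o

6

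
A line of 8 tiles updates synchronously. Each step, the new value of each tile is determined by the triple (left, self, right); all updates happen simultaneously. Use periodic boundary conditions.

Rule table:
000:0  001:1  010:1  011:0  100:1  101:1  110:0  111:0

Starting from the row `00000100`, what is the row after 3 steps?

00001110
00010001
10111011

10111011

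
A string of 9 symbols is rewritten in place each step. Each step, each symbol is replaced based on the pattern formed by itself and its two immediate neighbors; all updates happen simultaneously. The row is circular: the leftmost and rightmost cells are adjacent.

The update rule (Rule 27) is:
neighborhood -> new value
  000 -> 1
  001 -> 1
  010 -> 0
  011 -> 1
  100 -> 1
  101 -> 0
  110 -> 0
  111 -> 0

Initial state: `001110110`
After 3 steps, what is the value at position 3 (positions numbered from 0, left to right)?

111000101
000111001
111100110
position 3 holds 1

1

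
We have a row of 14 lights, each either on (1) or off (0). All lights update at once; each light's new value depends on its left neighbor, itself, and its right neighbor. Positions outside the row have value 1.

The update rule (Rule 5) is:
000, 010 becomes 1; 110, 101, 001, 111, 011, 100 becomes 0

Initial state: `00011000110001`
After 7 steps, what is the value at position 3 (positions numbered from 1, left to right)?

step 1: 01000010000100
step 2: 01011010110100
step 3: 01000010000100  (repeats step 1; period 2)
step 7: 01000010000100
position 3 holds 0

0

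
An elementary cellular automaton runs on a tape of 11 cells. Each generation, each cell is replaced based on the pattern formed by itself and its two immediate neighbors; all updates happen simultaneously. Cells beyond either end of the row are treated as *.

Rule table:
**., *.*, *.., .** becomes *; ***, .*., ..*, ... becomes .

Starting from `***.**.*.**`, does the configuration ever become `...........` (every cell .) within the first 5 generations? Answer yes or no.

no

..*****.**.
*.*...*****
**.*..*....
.**.*..*...
****.*..*..
generation 5 is ****.*..*.., still not uniform .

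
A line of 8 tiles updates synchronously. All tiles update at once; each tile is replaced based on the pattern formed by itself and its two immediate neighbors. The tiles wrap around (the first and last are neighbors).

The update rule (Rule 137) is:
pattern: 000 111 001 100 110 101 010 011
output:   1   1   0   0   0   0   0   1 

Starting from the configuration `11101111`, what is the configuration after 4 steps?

11001111
10001111
00101111
00001110

00001110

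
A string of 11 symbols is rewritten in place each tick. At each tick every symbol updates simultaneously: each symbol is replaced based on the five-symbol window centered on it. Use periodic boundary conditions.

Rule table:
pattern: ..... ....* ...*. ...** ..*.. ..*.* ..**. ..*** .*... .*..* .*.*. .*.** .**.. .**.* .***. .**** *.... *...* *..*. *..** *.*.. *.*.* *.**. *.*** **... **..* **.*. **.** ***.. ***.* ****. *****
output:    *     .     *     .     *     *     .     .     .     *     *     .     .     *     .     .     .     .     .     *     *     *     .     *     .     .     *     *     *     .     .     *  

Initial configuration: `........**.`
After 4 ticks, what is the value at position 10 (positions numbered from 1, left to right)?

.*****.....
...*.*..**.
..******...
....**.*..*
position 10 holds .

.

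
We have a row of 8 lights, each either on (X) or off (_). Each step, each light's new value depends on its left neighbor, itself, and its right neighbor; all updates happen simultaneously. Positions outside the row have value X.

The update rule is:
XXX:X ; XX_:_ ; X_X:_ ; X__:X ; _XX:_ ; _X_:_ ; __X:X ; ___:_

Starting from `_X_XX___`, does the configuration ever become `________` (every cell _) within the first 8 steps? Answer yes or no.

_____X_X
X___X___
_X_X_X_X
________
all cells are _ at step 4

yes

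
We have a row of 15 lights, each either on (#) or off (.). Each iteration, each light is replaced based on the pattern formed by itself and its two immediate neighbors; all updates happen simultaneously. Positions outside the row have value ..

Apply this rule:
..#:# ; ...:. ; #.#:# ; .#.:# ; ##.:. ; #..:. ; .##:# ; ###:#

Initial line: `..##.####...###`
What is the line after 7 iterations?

##...###.......

.##.####...###.
##.####...###..
#.####...###...
#####...###....
####...###.....
###...###......
##...###.......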